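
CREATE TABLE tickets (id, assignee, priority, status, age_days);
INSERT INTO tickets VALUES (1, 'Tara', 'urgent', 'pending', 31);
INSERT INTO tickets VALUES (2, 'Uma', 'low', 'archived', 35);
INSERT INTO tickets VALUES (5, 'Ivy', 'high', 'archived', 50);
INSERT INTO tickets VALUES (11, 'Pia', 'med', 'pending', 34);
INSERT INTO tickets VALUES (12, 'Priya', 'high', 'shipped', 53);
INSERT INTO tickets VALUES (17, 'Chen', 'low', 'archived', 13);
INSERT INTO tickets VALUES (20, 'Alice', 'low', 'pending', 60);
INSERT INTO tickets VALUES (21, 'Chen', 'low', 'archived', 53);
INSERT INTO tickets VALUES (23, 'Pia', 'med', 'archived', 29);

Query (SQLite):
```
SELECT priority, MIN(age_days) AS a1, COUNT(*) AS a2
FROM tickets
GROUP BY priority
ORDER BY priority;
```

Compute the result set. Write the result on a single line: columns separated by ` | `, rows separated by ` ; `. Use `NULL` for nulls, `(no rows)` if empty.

high | 50 | 2 ; low | 13 | 4 ; med | 29 | 2 ; urgent | 31 | 1

Group tickets by priority.
Per group compute: MIN(age_days), COUNT(*).
  high: ids {5, 12} → MIN(age_days)=50, COUNT(*)=2
  low: ids {2, 17, 20, 21} → MIN(age_days)=13, COUNT(*)=4
  med: ids {11, 23} → MIN(age_days)=29, COUNT(*)=2
  urgent: ids {1} → MIN(age_days)=31, COUNT(*)=1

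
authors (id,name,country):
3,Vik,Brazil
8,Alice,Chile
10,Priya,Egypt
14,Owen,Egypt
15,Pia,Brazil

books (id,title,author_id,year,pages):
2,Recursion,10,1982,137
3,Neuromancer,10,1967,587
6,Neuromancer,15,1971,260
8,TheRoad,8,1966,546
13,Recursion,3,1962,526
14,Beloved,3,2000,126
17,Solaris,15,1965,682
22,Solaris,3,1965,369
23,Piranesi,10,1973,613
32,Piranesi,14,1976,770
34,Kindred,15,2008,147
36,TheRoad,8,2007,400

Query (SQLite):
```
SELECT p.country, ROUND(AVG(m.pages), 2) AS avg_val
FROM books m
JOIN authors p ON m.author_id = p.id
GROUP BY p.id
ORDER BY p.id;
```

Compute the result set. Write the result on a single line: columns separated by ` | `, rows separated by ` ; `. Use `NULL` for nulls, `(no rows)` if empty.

Brazil | 340.33 ; Chile | 473 ; Egypt | 445.67 ; Egypt | 770 ; Brazil | 363

Join each books row to its authors via author_id.
Group joined rows by authors.id; compute ROUND(AVG(m.pages), 2) per group.
  3: ids {13, 14, 22} → ROUND(AVG(m.pages), 2)=340.33
  8: ids {8, 36} → ROUND(AVG(m.pages), 2)=473
  10: ids {2, 3, 23} → ROUND(AVG(m.pages), 2)=445.67
  14: ids {32} → ROUND(AVG(m.pages), 2)=770
  15: ids {6, 17, 34} → ROUND(AVG(m.pages), 2)=363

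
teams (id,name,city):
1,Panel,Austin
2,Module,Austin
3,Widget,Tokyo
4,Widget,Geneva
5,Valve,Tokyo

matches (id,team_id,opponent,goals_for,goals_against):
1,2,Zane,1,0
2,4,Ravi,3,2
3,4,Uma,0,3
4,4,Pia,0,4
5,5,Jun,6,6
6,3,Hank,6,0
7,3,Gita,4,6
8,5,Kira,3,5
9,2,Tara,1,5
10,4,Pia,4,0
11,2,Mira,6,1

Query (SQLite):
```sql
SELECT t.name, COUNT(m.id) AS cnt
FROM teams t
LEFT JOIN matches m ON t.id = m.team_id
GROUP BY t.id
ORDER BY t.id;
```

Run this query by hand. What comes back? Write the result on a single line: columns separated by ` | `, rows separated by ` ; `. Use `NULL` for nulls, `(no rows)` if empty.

Panel | 0 ; Module | 3 ; Widget | 2 ; Widget | 4 ; Valve | 2

LEFT JOIN keeps every teams row; unmatched ones get NULL for matches columns.
Group by teams.id and compute COUNT(m.id). COUNT(col) of an all-NULL group is 0.
  1: ids {—} → COUNT(m.id)=0
  2: ids {1, 9, 11} → COUNT(m.id)=3
  3: ids {6, 7} → COUNT(m.id)=2
  4: ids {2, 3, 4, 10} → COUNT(m.id)=4
  5: ids {5, 8} → COUNT(m.id)=2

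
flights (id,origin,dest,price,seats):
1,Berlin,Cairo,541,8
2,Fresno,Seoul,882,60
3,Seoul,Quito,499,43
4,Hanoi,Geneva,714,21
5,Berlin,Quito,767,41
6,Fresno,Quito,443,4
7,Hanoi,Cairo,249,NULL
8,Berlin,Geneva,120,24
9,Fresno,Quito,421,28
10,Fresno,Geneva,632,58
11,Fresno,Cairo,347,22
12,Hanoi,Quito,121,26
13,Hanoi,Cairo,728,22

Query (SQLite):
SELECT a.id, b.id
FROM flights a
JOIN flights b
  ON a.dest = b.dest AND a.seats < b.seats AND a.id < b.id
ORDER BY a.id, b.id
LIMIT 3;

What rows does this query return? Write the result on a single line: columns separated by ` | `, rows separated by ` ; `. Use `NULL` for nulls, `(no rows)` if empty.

Pairs (a,b) with same dest, a.seats < b.seats, a.id < b.id.
dest groups: Cairo:{1,7,11,13} Geneva:{4,8,10} Quito:{3,5,6,9,12} Seoul:{2}
Ordered by (a.id, b.id); first 3.

1 | 11 ; 1 | 13 ; 4 | 8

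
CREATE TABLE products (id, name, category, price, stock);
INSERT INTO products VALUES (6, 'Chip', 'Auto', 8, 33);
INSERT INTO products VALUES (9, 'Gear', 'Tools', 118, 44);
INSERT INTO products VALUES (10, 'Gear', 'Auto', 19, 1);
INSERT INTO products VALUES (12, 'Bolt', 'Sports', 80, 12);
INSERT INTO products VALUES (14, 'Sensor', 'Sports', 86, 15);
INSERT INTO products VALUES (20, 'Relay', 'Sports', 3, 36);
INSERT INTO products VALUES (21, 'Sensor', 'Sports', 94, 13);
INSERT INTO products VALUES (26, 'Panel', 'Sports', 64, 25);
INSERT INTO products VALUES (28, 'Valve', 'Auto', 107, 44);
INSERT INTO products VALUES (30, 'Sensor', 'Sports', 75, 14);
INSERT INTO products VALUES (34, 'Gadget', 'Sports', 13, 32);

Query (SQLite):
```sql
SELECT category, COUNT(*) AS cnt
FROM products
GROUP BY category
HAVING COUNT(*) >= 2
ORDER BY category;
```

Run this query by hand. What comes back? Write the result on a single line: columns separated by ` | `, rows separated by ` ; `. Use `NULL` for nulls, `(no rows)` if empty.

Partition products by category; compute COUNT(*) within each group.
HAVING: keep groups with count ≥ 2.
  Auto: ids {6, 10, 28} → COUNT(*)=3
  Sports: ids {12, 14, 20, 21, 26, 30, 34} → COUNT(*)=7
  Tools: ids {9} → COUNT(*)=1

Auto | 3 ; Sports | 7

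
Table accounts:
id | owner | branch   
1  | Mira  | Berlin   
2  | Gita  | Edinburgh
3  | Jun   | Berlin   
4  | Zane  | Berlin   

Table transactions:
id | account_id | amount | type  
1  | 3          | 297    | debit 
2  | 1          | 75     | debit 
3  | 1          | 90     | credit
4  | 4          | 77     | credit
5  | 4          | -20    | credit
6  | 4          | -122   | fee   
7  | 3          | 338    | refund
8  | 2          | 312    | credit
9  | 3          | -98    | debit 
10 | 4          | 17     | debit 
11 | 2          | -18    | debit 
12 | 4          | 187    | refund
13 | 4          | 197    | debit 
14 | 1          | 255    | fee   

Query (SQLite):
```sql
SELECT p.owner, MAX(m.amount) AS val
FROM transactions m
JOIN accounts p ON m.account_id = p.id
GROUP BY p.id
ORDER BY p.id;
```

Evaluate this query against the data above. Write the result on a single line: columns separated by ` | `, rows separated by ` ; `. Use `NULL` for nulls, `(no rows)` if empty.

Join each transactions row to its accounts via account_id.
Group joined rows by accounts.id; compute MAX(m.amount) per group.
  1: ids {2, 3, 14} → MAX(m.amount)=255
  2: ids {8, 11} → MAX(m.amount)=312
  3: ids {1, 7, 9} → MAX(m.amount)=338
  4: ids {4, 5, 6, 10, 12, 13} → MAX(m.amount)=197

Mira | 255 ; Gita | 312 ; Jun | 338 ; Zane | 197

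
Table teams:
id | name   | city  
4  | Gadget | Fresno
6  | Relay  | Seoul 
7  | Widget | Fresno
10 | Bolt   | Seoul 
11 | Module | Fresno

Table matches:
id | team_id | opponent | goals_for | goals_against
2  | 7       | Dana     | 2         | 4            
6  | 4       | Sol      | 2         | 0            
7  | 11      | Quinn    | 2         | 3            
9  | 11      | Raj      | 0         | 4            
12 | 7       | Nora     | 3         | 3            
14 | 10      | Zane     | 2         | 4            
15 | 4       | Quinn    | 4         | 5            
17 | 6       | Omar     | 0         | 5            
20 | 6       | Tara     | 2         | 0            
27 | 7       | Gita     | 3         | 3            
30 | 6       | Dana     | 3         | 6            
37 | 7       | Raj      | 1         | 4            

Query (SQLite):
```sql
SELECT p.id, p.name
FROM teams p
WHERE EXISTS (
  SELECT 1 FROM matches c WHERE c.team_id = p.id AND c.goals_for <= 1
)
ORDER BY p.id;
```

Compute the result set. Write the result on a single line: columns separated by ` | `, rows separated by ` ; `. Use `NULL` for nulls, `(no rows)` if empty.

For each teams row, check whether any matches with matching team_id has goals_for <= 1.
Keep rows where that is true.

6 | Relay ; 7 | Widget ; 11 | Module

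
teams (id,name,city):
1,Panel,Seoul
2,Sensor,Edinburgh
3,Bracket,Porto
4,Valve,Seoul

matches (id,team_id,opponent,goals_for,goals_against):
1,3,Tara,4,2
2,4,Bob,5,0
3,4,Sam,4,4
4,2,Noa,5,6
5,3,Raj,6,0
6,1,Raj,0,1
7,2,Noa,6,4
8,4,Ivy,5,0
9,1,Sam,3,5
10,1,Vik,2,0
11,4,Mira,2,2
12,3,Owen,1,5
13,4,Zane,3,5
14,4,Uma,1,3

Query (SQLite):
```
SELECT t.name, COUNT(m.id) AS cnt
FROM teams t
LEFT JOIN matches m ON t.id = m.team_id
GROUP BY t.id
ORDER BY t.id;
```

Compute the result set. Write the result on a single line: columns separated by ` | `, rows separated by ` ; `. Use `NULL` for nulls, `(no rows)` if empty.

LEFT JOIN keeps every teams row; unmatched ones get NULL for matches columns.
Group by teams.id and compute COUNT(m.id). COUNT(col) of an all-NULL group is 0.
  1: ids {6, 9, 10} → COUNT(m.id)=3
  2: ids {4, 7} → COUNT(m.id)=2
  3: ids {1, 5, 12} → COUNT(m.id)=3
  4: ids {2, 3, 8, 11, 13, 14} → COUNT(m.id)=6

Panel | 3 ; Sensor | 2 ; Bracket | 3 ; Valve | 6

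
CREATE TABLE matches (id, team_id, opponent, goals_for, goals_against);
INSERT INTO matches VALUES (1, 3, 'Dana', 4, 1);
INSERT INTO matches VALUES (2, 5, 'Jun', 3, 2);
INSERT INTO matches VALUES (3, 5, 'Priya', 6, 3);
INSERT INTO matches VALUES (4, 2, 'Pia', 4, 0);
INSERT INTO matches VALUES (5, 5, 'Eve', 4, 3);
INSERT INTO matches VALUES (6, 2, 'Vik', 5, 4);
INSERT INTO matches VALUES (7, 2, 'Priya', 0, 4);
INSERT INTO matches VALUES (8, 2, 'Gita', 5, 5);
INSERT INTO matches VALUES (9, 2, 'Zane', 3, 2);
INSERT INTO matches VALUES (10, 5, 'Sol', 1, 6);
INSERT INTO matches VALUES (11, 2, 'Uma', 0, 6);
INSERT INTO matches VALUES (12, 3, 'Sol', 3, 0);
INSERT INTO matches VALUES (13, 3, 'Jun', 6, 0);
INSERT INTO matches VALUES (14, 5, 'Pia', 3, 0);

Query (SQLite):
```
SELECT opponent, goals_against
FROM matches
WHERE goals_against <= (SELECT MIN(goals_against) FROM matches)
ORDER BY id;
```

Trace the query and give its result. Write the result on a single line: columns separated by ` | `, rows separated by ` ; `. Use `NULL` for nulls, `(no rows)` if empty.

Pia | 0 ; Sol | 0 ; Jun | 0 ; Pia | 0

Scalar subquery: MIN(goals_against) over all matches rows = 0.
Keep rows where goals_against <= that value.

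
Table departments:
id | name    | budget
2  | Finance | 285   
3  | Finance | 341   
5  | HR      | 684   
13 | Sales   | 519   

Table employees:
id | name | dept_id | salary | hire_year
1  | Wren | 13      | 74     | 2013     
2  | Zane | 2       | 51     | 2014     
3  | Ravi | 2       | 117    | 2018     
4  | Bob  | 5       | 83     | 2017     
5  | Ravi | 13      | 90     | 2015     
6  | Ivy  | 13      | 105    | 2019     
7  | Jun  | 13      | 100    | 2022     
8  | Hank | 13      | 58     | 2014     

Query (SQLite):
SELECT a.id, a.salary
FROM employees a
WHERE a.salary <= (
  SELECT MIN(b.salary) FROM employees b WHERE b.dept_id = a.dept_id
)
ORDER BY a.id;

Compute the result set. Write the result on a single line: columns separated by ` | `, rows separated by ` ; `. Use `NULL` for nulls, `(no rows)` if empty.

For each employees row a, compute MIN(salary) over rows sharing a.dept_id.
Keep row a if a.salary <= that per-group MIN.
  dept_id=2: MIN(salary) = 51
  dept_id=5: MIN(salary) = 83
  dept_id=13: MIN(salary) = 58

2 | 51 ; 4 | 83 ; 8 | 58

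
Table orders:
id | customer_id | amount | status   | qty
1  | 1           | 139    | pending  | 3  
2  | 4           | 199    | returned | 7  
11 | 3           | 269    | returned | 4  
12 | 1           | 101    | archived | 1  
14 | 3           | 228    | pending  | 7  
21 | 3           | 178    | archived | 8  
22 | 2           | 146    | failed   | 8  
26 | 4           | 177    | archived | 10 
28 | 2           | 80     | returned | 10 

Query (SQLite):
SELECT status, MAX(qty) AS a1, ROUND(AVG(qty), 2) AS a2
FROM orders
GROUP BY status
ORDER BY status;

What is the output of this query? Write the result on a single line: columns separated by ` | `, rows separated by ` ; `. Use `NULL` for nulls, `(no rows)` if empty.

archived | 10 | 6.33 ; failed | 8 | 8 ; pending | 7 | 5 ; returned | 10 | 7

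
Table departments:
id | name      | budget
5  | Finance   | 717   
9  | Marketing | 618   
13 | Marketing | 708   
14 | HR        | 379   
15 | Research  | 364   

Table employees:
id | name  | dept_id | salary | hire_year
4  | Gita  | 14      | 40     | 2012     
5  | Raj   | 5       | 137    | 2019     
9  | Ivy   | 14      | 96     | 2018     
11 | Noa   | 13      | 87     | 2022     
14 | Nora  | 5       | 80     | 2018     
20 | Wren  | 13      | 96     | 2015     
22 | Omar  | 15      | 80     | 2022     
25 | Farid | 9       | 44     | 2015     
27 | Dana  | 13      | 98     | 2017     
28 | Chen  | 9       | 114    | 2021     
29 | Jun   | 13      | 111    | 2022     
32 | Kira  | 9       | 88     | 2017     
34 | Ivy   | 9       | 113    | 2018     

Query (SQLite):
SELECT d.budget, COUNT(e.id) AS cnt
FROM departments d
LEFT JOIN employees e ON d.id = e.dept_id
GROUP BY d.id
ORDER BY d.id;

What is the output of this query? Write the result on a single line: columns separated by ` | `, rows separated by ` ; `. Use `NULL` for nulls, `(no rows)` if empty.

717 | 2 ; 618 | 4 ; 708 | 4 ; 379 | 2 ; 364 | 1

LEFT JOIN keeps every departments row; unmatched ones get NULL for employees columns.
Group by departments.id and compute COUNT(e.id). COUNT(col) of an all-NULL group is 0.
  5: ids {5, 14} → COUNT(e.id)=2
  9: ids {25, 28, 32, 34} → COUNT(e.id)=4
  13: ids {11, 20, 27, 29} → COUNT(e.id)=4
  14: ids {4, 9} → COUNT(e.id)=2
  15: ids {22} → COUNT(e.id)=1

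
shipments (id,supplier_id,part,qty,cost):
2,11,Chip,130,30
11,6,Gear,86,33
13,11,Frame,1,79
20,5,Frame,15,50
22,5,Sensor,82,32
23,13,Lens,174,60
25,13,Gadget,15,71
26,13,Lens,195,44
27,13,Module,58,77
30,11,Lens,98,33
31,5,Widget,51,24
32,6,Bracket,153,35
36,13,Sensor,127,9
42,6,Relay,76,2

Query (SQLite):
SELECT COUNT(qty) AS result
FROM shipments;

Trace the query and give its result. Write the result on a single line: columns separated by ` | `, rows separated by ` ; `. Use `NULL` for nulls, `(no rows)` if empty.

14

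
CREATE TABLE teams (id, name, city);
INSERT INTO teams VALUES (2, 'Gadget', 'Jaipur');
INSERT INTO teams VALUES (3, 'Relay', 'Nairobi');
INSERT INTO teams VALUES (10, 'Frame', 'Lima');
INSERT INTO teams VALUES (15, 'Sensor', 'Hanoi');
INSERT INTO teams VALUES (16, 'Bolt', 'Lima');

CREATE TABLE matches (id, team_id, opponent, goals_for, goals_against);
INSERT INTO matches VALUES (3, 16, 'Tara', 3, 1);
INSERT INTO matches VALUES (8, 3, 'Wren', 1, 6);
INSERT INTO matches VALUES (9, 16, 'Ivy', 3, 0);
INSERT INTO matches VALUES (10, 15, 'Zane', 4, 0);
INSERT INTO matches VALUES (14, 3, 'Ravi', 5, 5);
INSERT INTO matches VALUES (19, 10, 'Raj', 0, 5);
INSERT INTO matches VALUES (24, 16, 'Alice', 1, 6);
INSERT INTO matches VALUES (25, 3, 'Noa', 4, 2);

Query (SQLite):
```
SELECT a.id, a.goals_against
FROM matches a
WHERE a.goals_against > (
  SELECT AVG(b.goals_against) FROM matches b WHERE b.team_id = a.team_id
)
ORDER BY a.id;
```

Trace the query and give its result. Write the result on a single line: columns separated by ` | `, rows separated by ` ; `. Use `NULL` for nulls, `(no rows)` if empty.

For each matches row a, compute AVG(goals_against) over rows sharing a.team_id.
Keep row a if a.goals_against > that per-group AVG.
  team_id=3: AVG(goals_against) = 4.333333
  team_id=10: AVG(goals_against) = 5.0
  team_id=15: AVG(goals_against) = 0.0
  team_id=16: AVG(goals_against) = 2.333333

8 | 6 ; 14 | 5 ; 24 | 6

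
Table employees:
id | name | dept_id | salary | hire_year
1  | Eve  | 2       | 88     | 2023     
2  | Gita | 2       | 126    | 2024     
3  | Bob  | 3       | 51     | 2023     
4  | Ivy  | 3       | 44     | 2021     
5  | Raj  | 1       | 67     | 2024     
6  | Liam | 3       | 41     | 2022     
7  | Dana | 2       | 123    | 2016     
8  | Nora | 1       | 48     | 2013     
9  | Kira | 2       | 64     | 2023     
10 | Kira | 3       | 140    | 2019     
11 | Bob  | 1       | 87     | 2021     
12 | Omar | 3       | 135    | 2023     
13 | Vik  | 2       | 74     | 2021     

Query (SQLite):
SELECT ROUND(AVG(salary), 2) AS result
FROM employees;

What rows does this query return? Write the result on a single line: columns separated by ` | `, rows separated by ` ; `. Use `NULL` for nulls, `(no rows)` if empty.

83.69

All salary values: [88, 126, 51, 44, 67, 41, 123, 48, 64, 140, 87, 135, 74].
AVG = 1088 / 13 (rounded to 2 dp).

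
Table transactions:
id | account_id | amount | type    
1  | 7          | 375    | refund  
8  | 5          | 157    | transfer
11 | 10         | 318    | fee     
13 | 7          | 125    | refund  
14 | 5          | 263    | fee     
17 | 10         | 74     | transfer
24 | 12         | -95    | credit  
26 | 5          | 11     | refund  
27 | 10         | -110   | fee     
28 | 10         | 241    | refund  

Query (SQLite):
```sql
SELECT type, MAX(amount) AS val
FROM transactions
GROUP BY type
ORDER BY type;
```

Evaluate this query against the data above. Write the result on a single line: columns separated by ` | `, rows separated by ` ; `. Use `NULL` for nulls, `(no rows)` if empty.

Partition transactions by type; compute MAX(amount) within each group.
  credit: ids {24} → MAX(amount)=-95
  fee: ids {11, 14, 27} → MAX(amount)=318
  refund: ids {1, 13, 26, 28} → MAX(amount)=375
  transfer: ids {8, 17} → MAX(amount)=157

credit | -95 ; fee | 318 ; refund | 375 ; transfer | 157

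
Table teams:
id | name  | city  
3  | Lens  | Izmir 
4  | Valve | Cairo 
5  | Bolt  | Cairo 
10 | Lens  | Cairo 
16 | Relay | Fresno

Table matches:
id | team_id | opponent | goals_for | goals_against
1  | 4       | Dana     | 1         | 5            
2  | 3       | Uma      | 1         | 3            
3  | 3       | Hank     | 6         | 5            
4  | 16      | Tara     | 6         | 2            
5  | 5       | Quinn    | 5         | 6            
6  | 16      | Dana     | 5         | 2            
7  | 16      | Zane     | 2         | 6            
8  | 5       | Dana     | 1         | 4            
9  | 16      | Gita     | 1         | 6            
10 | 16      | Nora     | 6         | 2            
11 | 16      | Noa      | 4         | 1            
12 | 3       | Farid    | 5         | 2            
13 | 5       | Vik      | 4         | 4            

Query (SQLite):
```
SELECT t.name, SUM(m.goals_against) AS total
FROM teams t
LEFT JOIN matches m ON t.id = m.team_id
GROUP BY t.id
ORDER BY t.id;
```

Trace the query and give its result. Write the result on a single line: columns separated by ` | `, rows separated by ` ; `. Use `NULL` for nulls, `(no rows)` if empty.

Lens | 10 ; Valve | 5 ; Bolt | 14 ; Lens | NULL ; Relay | 19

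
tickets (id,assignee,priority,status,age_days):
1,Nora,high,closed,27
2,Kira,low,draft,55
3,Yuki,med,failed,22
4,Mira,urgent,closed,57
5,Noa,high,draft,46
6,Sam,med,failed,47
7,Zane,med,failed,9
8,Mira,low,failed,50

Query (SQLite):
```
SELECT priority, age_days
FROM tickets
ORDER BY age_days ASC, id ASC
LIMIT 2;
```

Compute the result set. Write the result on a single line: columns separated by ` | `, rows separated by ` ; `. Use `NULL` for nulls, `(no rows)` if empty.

Sort by age_days asc, tiebreak id asc: (9, id=7), (22, id=3), (27, id=1), (46, id=5), (47, id=6) …. Take first 2.

med | 9 ; med | 22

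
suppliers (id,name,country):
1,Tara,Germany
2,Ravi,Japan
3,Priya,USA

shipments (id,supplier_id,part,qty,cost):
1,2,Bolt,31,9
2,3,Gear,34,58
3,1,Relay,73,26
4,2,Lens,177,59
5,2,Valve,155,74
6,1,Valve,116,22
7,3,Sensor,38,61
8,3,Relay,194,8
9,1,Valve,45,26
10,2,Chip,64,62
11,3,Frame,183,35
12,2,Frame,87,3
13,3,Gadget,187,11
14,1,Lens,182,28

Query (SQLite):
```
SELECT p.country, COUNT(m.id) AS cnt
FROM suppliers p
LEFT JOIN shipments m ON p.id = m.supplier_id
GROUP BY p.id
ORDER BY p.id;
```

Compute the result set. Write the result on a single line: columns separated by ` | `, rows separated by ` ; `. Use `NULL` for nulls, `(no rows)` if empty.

LEFT JOIN keeps every suppliers row; unmatched ones get NULL for shipments columns.
Group by suppliers.id and compute COUNT(m.id). COUNT(col) of an all-NULL group is 0.
  1: ids {3, 6, 9, 14} → COUNT(m.id)=4
  2: ids {1, 4, 5, 10, 12} → COUNT(m.id)=5
  3: ids {2, 7, 8, 11, 13} → COUNT(m.id)=5

Germany | 4 ; Japan | 5 ; USA | 5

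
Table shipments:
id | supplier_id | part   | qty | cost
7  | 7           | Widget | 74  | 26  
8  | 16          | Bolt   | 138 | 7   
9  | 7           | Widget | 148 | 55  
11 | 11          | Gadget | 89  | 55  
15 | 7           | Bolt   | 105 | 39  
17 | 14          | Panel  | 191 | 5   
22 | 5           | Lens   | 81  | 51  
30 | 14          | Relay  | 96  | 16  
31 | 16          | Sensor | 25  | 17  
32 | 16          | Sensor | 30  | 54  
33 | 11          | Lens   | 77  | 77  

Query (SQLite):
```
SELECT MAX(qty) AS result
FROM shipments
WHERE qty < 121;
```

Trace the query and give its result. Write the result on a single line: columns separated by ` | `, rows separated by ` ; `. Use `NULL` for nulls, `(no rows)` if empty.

Rows where qty < 121 → qty values: [74, 89, 105, 81, 96, 25, 30, 77].
MAX of non-NULL values = 105.

105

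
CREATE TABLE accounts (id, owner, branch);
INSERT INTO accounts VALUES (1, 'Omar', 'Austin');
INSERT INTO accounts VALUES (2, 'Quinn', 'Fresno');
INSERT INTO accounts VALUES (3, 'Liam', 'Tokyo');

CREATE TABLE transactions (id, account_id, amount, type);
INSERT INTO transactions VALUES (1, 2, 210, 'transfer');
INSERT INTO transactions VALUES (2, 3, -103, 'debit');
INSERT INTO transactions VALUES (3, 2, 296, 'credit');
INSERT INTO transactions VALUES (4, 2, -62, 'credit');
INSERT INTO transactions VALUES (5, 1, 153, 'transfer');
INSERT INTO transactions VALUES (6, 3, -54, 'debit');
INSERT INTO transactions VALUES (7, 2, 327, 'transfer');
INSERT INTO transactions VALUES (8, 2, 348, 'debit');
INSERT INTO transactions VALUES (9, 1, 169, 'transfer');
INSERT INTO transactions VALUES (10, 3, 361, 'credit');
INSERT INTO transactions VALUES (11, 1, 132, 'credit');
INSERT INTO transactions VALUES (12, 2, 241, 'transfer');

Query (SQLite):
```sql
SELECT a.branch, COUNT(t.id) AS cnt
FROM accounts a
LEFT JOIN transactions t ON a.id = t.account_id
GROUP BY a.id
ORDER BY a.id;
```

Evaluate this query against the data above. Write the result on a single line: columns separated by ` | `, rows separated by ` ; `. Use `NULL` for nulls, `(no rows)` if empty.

LEFT JOIN keeps every accounts row; unmatched ones get NULL for transactions columns.
Group by accounts.id and compute COUNT(t.id). COUNT(col) of an all-NULL group is 0.
  1: ids {5, 9, 11} → COUNT(t.id)=3
  2: ids {1, 3, 4, 7, 8, 12} → COUNT(t.id)=6
  3: ids {2, 6, 10} → COUNT(t.id)=3

Austin | 3 ; Fresno | 6 ; Tokyo | 3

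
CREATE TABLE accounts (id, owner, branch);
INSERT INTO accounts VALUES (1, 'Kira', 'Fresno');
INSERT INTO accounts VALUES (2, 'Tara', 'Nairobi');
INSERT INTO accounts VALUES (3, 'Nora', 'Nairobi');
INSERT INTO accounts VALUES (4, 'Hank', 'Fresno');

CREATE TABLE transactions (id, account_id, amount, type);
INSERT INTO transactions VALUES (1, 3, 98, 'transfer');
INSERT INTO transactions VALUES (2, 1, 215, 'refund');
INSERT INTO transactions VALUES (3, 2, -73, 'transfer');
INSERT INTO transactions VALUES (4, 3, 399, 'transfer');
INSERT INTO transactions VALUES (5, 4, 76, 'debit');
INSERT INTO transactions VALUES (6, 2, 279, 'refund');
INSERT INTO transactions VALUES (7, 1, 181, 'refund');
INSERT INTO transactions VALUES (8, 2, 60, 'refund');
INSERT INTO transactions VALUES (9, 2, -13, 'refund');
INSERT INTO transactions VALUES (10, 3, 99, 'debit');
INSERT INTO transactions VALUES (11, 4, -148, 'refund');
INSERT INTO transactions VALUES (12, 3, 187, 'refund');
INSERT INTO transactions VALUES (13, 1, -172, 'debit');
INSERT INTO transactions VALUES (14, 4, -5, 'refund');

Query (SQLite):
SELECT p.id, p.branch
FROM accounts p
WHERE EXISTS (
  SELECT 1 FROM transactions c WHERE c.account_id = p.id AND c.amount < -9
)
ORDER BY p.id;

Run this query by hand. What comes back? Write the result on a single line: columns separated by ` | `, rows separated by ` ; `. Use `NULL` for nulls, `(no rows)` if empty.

For each accounts row, check whether any transactions with matching account_id has amount < -9.
Keep rows where that is true.

1 | Fresno ; 2 | Nairobi ; 4 | Fresno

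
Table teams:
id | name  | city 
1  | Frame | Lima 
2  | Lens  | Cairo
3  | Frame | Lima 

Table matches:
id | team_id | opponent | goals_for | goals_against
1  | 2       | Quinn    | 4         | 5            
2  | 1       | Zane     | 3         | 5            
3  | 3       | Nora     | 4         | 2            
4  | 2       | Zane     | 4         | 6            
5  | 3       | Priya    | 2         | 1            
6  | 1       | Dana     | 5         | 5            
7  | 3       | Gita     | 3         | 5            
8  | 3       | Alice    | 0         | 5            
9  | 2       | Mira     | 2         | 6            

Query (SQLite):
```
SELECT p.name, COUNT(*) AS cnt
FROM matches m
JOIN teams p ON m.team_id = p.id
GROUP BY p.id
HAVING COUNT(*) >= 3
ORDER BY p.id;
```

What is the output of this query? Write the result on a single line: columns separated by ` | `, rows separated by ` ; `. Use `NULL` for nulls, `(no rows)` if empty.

Join each matches row to its teams via team_id.
Group joined rows by teams.id; compute COUNT(*) per group.
HAVING: keep groups with count ≥ 3.
  1: ids {2, 6} → COUNT(*)=2
  2: ids {1, 4, 9} → COUNT(*)=3
  3: ids {3, 5, 7, 8} → COUNT(*)=4

Lens | 3 ; Frame | 4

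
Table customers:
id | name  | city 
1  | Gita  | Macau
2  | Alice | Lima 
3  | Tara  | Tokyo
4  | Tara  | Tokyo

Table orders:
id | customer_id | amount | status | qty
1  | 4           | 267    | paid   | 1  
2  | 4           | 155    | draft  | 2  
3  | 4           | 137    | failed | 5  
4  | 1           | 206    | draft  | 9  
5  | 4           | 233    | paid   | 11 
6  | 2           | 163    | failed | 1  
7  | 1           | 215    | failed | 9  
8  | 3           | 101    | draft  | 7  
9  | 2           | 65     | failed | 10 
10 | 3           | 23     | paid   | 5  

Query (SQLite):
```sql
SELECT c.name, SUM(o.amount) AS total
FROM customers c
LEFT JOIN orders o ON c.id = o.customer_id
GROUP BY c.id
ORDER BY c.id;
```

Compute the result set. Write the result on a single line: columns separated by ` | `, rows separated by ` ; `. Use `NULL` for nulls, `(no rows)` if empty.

Gita | 421 ; Alice | 228 ; Tara | 124 ; Tara | 792

LEFT JOIN keeps every customers row; unmatched ones get NULL for orders columns.
Group by customers.id and compute SUM(o.amount). SUM over an all-NULL group is NULL.
  1: ids {4, 7} → SUM(o.amount)=421
  2: ids {6, 9} → SUM(o.amount)=228
  3: ids {8, 10} → SUM(o.amount)=124
  4: ids {1, 2, 3, 5} → SUM(o.amount)=792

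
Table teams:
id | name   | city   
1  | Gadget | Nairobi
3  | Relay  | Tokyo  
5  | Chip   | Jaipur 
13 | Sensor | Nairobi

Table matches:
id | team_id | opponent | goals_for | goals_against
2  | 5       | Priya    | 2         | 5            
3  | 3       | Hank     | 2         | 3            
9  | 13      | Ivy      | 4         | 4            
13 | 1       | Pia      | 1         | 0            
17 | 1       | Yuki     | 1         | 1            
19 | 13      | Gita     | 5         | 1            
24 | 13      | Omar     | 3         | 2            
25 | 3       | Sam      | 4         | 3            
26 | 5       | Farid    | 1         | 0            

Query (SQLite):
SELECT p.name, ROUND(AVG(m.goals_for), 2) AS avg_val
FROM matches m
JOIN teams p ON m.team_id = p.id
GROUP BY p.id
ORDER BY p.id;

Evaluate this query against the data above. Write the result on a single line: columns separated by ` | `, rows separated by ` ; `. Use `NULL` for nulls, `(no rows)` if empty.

Gadget | 1 ; Relay | 3 ; Chip | 1.5 ; Sensor | 4

Join each matches row to its teams via team_id.
Group joined rows by teams.id; compute ROUND(AVG(m.goals_for), 2) per group.
  1: ids {13, 17} → ROUND(AVG(m.goals_for), 2)=1
  3: ids {3, 25} → ROUND(AVG(m.goals_for), 2)=3
  5: ids {2, 26} → ROUND(AVG(m.goals_for), 2)=1.5
  13: ids {9, 19, 24} → ROUND(AVG(m.goals_for), 2)=4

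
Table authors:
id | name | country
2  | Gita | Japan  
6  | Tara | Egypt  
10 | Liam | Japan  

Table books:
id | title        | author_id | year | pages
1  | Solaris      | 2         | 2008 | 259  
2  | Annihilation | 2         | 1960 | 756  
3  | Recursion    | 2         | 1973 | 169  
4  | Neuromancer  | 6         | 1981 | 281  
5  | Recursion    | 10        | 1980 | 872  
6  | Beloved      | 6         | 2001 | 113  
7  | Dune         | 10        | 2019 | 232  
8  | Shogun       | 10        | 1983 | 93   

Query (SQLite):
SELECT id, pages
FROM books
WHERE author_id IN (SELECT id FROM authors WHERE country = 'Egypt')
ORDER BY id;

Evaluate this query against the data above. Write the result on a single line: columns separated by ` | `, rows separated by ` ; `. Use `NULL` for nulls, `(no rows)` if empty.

Inner query: authors.id where country = 'Egypt'.
Outer: keep books rows whose author_id is in that set.
Inner query → {6}

4 | 281 ; 6 | 113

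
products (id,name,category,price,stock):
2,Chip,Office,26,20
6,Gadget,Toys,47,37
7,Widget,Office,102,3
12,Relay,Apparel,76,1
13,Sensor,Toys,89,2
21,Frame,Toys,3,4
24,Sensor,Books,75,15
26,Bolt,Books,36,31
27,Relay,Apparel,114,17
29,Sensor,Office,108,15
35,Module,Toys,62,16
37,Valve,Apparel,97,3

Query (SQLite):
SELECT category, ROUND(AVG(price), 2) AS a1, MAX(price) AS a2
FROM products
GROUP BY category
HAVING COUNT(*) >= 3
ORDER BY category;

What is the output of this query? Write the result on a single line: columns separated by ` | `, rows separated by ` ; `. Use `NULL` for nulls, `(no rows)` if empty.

Apparel | 95.67 | 114 ; Office | 78.67 | 108 ; Toys | 50.25 | 89

Group products by category.
Per group compute: ROUND(AVG(price), 2), MAX(price).
HAVING: drop groups with fewer than 3 rows.
  Apparel: ids {12, 27, 37} → ROUND(AVG(price), 2)=95.67, MAX(price)=114
  Books: ids {24, 26} → ROUND(AVG(price), 2)=55.5, MAX(price)=75
  Office: ids {2, 7, 29} → ROUND(AVG(price), 2)=78.67, MAX(price)=108
  Toys: ids {6, 13, 21, 35} → ROUND(AVG(price), 2)=50.25, MAX(price)=89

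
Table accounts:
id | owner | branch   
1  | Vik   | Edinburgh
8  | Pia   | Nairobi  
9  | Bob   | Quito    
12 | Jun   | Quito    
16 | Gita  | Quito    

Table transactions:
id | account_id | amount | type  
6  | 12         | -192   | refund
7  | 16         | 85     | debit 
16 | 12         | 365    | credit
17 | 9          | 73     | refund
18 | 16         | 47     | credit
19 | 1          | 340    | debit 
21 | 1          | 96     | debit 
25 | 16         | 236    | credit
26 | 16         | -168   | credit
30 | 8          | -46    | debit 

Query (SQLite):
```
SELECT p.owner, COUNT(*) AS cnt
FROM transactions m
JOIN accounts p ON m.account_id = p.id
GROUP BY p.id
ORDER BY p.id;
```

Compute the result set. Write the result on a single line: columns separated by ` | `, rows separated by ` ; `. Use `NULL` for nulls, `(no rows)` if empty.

Vik | 2 ; Pia | 1 ; Bob | 1 ; Jun | 2 ; Gita | 4

Join each transactions row to its accounts via account_id.
Group joined rows by accounts.id; compute COUNT(*) per group.
  1: ids {19, 21} → COUNT(*)=2
  8: ids {30} → COUNT(*)=1
  9: ids {17} → COUNT(*)=1
  12: ids {6, 16} → COUNT(*)=2
  16: ids {7, 18, 25, 26} → COUNT(*)=4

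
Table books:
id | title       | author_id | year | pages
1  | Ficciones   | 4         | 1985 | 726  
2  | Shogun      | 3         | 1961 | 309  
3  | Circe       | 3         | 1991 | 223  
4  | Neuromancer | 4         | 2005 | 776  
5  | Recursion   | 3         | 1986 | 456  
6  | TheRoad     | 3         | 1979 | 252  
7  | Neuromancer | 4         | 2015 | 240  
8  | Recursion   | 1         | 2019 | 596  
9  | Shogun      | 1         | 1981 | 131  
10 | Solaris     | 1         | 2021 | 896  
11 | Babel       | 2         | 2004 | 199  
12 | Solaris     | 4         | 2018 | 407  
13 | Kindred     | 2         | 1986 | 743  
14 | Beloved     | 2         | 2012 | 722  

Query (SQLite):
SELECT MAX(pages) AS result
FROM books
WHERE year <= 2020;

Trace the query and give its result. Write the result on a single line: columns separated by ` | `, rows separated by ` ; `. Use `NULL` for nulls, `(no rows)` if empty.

Rows where year <= 2020 → pages values: [726, 309, 223, 776, 456, 252, 240, 596, 131, 199, 407, 743, 722].
MAX of non-NULL values = 776.

776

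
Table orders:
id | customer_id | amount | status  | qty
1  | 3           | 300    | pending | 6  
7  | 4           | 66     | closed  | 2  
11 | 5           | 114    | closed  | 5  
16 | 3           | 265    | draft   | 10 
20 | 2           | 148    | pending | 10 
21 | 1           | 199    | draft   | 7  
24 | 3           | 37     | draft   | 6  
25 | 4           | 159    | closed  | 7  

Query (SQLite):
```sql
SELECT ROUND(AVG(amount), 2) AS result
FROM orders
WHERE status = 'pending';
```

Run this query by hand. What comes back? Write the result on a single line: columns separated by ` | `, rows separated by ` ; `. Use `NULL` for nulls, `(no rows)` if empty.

224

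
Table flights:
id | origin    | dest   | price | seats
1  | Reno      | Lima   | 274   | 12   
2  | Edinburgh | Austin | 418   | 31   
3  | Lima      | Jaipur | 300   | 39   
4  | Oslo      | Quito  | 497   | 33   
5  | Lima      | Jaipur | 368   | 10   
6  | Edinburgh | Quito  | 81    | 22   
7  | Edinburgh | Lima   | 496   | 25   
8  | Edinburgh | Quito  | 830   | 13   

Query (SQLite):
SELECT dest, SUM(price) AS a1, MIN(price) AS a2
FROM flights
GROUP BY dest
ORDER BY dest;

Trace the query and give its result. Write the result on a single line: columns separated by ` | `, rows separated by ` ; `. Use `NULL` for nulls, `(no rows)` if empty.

Austin | 418 | 418 ; Jaipur | 668 | 300 ; Lima | 770 | 274 ; Quito | 1408 | 81

Group flights by dest.
Per group compute: SUM(price), MIN(price).
  Austin: ids {2} → SUM(price)=418, MIN(price)=418
  Jaipur: ids {3, 5} → SUM(price)=668, MIN(price)=300
  Lima: ids {1, 7} → SUM(price)=770, MIN(price)=274
  Quito: ids {4, 6, 8} → SUM(price)=1408, MIN(price)=81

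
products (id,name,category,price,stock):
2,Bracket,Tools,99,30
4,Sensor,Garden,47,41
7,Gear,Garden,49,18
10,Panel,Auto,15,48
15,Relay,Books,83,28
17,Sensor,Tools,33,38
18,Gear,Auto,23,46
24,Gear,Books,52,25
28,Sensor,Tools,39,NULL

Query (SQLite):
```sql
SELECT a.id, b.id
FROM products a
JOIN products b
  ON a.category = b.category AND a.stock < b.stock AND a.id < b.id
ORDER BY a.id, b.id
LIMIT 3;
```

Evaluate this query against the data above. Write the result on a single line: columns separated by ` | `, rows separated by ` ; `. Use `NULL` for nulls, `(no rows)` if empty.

Pairs (a,b) with same category, a.stock < b.stock, a.id < b.id.
category groups: Auto:{10,18} Books:{15,24} Garden:{4,7} Tools:{2,17,28}
Ordered by (a.id, b.id); first 3.

2 | 17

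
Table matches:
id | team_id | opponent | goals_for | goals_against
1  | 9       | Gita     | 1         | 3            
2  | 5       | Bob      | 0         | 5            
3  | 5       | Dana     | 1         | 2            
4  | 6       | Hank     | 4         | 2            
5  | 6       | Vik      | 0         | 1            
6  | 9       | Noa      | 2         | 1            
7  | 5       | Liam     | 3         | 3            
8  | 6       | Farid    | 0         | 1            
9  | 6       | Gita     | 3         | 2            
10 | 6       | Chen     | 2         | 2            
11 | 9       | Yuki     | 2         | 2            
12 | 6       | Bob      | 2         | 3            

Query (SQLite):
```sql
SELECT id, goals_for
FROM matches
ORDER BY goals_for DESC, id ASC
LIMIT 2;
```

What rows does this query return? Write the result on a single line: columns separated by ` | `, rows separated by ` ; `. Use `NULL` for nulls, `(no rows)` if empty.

4 | 4 ; 7 | 3

Sort by goals_for desc, tiebreak id asc: (4, id=4), (3, id=7), (3, id=9), (2, id=6), (2, id=10) …. Take first 2.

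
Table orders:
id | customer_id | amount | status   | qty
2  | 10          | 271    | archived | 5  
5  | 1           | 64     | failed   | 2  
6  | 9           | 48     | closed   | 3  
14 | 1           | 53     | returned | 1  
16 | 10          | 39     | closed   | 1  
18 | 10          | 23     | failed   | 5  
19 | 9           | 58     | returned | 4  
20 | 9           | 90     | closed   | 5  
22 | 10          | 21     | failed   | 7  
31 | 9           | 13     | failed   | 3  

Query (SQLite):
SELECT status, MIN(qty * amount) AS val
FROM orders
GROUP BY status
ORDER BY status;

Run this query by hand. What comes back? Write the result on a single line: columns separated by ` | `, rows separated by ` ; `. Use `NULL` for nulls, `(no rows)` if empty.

archived | 1355 ; closed | 39 ; failed | 39 ; returned | 53

For each row compute qty * amount.
Group by status; take MIN of the expression per group.
  archived: ids {2} → MIN(qty * amount)=1355
  closed: ids {6, 16, 20} → MIN(qty * amount)=39
  failed: ids {5, 18, 22, 31} → MIN(qty * amount)=39
  returned: ids {14, 19} → MIN(qty * amount)=53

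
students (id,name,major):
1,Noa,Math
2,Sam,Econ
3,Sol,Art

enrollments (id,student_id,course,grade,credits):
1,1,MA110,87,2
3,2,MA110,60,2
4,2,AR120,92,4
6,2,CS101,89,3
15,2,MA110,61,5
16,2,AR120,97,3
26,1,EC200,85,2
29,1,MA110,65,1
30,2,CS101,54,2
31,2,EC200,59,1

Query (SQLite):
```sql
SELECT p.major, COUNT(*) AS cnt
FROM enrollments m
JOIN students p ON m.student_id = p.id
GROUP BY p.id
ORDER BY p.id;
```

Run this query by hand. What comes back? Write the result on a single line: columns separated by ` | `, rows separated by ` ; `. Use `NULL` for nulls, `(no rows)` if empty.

Math | 3 ; Econ | 7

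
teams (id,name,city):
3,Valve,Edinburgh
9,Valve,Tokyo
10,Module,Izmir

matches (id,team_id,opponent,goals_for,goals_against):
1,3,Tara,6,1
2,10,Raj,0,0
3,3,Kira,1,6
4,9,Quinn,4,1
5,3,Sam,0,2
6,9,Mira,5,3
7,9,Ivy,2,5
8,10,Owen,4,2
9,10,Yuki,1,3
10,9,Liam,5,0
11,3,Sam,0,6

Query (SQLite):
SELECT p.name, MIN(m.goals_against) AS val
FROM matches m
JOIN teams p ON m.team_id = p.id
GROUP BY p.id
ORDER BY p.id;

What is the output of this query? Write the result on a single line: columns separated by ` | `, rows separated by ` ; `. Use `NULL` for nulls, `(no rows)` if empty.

Valve | 1 ; Valve | 0 ; Module | 0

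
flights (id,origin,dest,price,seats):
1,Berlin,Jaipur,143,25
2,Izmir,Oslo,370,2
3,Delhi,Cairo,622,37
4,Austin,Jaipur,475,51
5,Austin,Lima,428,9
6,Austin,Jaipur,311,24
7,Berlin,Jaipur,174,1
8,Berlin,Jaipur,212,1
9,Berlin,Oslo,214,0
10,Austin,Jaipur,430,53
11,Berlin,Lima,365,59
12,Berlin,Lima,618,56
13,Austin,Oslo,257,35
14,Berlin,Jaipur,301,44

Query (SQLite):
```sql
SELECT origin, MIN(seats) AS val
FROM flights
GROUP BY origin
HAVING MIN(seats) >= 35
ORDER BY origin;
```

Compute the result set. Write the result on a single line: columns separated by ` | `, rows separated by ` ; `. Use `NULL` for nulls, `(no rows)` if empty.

Partition flights by origin; compute MIN(seats) within each group.
HAVING: keep groups where MIN(seats) >= 35.
  Austin: ids {4, 5, 6, 10, 13} → MIN(seats)=9
  Berlin: ids {1, 7, 8, 9, 11, 12, 14} → MIN(seats)=0
  Delhi: ids {3} → MIN(seats)=37
  Izmir: ids {2} → MIN(seats)=2

Delhi | 37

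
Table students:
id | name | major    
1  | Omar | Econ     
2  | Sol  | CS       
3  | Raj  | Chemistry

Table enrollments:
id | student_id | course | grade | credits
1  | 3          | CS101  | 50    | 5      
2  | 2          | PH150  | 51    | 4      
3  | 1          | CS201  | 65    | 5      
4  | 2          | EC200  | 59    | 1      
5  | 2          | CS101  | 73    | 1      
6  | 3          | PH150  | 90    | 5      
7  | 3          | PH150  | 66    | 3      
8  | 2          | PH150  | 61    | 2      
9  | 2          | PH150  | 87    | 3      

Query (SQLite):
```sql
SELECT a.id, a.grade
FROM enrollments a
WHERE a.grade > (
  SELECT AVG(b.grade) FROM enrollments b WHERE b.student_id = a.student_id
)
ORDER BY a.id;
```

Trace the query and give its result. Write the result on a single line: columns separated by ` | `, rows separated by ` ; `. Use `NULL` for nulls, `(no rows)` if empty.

5 | 73 ; 6 | 90 ; 9 | 87

For each enrollments row a, compute AVG(grade) over rows sharing a.student_id.
Keep row a if a.grade > that per-group AVG.
  student_id=1: AVG(grade) = 65.0
  student_id=2: AVG(grade) = 66.2
  student_id=3: AVG(grade) = 68.666667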